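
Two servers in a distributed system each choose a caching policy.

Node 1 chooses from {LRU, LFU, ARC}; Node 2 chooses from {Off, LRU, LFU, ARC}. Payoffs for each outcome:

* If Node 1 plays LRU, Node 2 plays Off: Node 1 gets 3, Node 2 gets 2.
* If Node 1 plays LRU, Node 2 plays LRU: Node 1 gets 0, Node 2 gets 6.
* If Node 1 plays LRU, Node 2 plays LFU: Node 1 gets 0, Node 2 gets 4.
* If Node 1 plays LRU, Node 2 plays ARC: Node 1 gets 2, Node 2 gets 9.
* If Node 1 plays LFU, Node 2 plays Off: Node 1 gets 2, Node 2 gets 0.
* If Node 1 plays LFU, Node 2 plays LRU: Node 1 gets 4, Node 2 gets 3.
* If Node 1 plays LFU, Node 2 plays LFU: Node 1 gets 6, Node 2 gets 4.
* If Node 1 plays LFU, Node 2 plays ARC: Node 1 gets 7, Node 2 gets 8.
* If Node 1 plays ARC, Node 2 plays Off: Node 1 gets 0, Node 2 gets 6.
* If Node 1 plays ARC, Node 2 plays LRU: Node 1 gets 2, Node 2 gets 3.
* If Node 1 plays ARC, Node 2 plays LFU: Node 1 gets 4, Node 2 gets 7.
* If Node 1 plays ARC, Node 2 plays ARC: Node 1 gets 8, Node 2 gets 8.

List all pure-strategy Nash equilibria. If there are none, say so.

Check each profile: it is a Nash equilibrium iff no player can strictly gain by switching unilaterally.
(LRU, Off): Node 2 can switch to LRU (2 → 6). Not NE.
(LRU, LRU): Node 1 can switch to LFU (0 → 4). Not NE.
(LRU, LFU): Node 1 can switch to LFU (0 → 6). Not NE.
(LRU, ARC): Node 1 can switch to LFU (2 → 7). Not NE.
(LFU, Off): Node 1 can switch to LRU (2 → 3). Not NE.
(LFU, LRU): Node 2 can switch to LFU (3 → 4). Not NE.
(LFU, LFU): Node 2 can switch to ARC (4 → 8). Not NE.
(LFU, ARC): Node 1 can switch to ARC (7 → 8). Not NE.
(ARC, Off): Node 1 can switch to LRU (0 → 3). Not NE.
(ARC, LRU): Node 1 can switch to LFU (2 → 4). Not NE.
(ARC, ARC): Node 1 gets 8, best alternative 7; Node 2 gets 8, best alternative 7. No profitable deviation — NE.
(The remaining 1 profile has a profitable deviation by the same check.)

Pure NE: (ARC, ARC)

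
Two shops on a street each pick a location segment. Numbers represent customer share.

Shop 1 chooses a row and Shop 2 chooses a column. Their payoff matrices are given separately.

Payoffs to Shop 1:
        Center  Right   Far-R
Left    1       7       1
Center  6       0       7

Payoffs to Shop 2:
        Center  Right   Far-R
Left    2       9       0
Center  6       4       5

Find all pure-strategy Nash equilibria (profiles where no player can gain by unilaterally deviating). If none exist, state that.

Pure-strategy Nash equilibria: (Left, Right), (Center, Center)

Check each profile: it is a Nash equilibrium iff no player can strictly gain by switching unilaterally.
(Left, Center): Shop 1 can switch to Center (1 → 6). Not NE.
(Left, Right): Shop 1 gets 7, best alternative 0; Shop 2 gets 9, best alternative 2. No profitable deviation — NE.
(Left, Far-R): Shop 1 can switch to Center (1 → 7). Not NE.
(Center, Center): Shop 1 gets 6, best alternative 1; Shop 2 gets 6, best alternative 5. No profitable deviation — NE.
(Center, Right): Shop 1 can switch to Left (0 → 7). Not NE.
(Center, Far-R): Shop 2 can switch to Center (5 → 6). Not NE.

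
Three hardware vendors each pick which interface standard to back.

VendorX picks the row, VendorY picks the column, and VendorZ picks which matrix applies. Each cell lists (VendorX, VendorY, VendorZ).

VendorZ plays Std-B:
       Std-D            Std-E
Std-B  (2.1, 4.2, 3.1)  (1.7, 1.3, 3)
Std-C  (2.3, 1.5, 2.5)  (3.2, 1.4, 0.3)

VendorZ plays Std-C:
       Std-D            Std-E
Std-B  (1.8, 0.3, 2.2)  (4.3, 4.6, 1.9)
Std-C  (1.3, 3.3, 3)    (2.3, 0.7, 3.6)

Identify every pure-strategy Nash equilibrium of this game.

VendorX against (Std-D, Std-B): payoffs 2.1, 2.3 → best response Std-C.
VendorX against (Std-D, Std-C): payoffs 1.8, 1.3 → best response Std-B.
VendorX against (Std-E, Std-B): payoffs 1.7, 3.2 → best response Std-C.
VendorX against (Std-E, Std-C): payoffs 4.3, 2.3 → best response Std-B.
VendorY against (Std-B, Std-B): payoffs 4.2, 1.3 → best response Std-D.
VendorY against (Std-B, Std-C): payoffs 0.3, 4.6 → best response Std-E.
VendorY against (Std-C, Std-B): payoffs 1.5, 1.4 → best response Std-D.
VendorY against (Std-C, Std-C): payoffs 3.3, 0.7 → best response Std-D.
VendorZ against (Std-B, Std-D): payoffs 3.1, 2.2 → best response Std-B.
VendorZ against (Std-B, Std-E): payoffs 3, 1.9 → best response Std-B.
VendorZ against (Std-C, Std-D): payoffs 2.5, 3 → best response Std-C.
VendorZ against (Std-C, Std-E): payoffs 0.3, 3.6 → best response Std-C.
No profile is a mutual best response for all players.

This game has no pure Nash equilibrium.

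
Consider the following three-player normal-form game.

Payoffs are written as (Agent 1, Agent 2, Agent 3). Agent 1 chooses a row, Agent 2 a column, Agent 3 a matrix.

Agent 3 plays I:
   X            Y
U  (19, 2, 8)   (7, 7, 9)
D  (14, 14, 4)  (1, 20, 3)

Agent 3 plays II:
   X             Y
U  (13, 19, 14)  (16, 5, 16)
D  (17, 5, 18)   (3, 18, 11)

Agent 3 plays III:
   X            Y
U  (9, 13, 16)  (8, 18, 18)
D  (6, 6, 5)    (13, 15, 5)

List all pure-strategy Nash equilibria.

none

Agent 1 against (X, I): payoffs 19, 14 → best response U.
Agent 1 against (X, II): payoffs 13, 17 → best response D.
Agent 1 against (X, III): payoffs 9, 6 → best response U.
Agent 1 against (Y, I): payoffs 7, 1 → best response U.
Agent 1 against (Y, II): payoffs 16, 3 → best response U.
Agent 1 against (Y, III): payoffs 8, 13 → best response D.
Agent 2 against (U, I): payoffs 2, 7 → best response Y.
Agent 2 against (U, II): payoffs 19, 5 → best response X.
Agent 2 against (U, III): payoffs 13, 18 → best response Y.
Agent 2 against (D, I): payoffs 14, 20 → best response Y.
Agent 2 against (D, II): payoffs 5, 18 → best response Y.
Agent 2 against (D, III): payoffs 6, 15 → best response Y.
Agent 3 against (U, X): payoffs 8, 14, 16 → best response III.
Agent 3 against (U, Y): payoffs 9, 16, 18 → best response III.
Agent 3 against (D, X): payoffs 4, 18, 5 → best response II.
Agent 3 against (D, Y): payoffs 3, 11, 5 → best response II.
No profile is a mutual best response for all players.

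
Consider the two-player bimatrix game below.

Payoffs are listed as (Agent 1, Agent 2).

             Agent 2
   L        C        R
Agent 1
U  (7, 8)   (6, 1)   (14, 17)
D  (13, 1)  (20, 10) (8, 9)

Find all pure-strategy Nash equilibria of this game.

Agent 1 against L: payoffs 7, 13 → best response D.
Agent 1 against C: payoffs 6, 20 → best response D.
Agent 1 against R: payoffs 14, 8 → best response U.
Agent 2 against U: payoffs 8, 1, 17 → best response R.
Agent 2 against D: payoffs 1, 10, 9 → best response C.
Mutual best responses: (U, R); (D, C).

The pure Nash equilibria are (U, R); (D, C).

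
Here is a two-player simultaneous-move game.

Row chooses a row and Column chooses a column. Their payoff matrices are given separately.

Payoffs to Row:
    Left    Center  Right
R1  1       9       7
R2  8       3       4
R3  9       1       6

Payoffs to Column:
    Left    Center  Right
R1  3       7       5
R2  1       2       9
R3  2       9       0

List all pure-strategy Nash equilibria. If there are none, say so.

Pure NE: (R1, Center)

Row against Left: payoffs 1, 8, 9 → best response R3.
Row against Center: payoffs 9, 3, 1 → best response R1.
Row against Right: payoffs 7, 4, 6 → best response R1.
Column against R1: payoffs 3, 7, 5 → best response Center.
Column against R2: payoffs 1, 2, 9 → best response Right.
Column against R3: payoffs 2, 9, 0 → best response Center.
Mutual best responses: (R1, Center).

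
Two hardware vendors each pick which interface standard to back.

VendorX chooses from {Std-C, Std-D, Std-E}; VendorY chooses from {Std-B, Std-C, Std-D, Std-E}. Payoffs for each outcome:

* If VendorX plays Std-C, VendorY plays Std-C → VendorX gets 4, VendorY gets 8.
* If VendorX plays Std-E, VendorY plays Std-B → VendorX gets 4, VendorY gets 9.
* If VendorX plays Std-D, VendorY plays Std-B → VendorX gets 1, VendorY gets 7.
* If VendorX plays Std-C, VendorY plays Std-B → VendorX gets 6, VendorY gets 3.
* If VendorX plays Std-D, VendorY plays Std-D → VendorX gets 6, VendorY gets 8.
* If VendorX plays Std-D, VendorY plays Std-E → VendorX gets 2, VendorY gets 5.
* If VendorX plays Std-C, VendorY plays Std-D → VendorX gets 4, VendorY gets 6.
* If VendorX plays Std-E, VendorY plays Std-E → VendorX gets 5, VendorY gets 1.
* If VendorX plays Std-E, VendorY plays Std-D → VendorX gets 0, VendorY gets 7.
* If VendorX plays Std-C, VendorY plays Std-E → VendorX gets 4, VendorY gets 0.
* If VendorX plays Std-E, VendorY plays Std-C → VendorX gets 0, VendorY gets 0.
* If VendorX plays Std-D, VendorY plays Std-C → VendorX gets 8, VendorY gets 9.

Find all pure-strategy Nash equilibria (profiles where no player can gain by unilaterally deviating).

(Std-D, Std-C)

For each player, find the best response to each opponent profile; mutual best responses are the pure NE.
VendorX against Std-B: payoffs 6, 1, 4 → best response Std-C.
VendorX against Std-C: payoffs 4, 8, 0 → best response Std-D.
VendorX against Std-D: payoffs 4, 6, 0 → best response Std-D.
VendorX against Std-E: payoffs 4, 2, 5 → best response Std-E.
VendorY against Std-C: payoffs 3, 8, 6, 0 → best response Std-C.
VendorY against Std-D: payoffs 7, 9, 8, 5 → best response Std-C.
VendorY against Std-E: payoffs 9, 0, 7, 1 → best response Std-B.
Mutual best responses: (Std-D, Std-C).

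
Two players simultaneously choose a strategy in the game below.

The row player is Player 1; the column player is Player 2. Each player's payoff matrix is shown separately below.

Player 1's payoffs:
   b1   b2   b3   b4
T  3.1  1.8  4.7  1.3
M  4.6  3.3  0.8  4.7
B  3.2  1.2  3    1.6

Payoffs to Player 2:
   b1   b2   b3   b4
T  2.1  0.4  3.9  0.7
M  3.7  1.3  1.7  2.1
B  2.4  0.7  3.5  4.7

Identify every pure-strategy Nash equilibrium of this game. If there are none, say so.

The pure Nash equilibria are (T, b3) and (M, b1).

Mark each player's best response to every combination of opponents' strategies; a profile where every player is best-responding is a pure Nash equilibrium.
Player 1 against b1: payoffs 3.1, 4.6, 3.2 → best response M.
Player 1 against b2: payoffs 1.8, 3.3, 1.2 → best response M.
Player 1 against b3: payoffs 4.7, 0.8, 3 → best response T.
Player 1 against b4: payoffs 1.3, 4.7, 1.6 → best response M.
Player 2 against T: payoffs 2.1, 0.4, 3.9, 0.7 → best response b3.
Player 2 against M: payoffs 3.7, 1.3, 1.7, 2.1 → best response b1.
Player 2 against B: payoffs 2.4, 0.7, 3.5, 4.7 → best response b4.
Mutual best responses: (T, b3); (M, b1).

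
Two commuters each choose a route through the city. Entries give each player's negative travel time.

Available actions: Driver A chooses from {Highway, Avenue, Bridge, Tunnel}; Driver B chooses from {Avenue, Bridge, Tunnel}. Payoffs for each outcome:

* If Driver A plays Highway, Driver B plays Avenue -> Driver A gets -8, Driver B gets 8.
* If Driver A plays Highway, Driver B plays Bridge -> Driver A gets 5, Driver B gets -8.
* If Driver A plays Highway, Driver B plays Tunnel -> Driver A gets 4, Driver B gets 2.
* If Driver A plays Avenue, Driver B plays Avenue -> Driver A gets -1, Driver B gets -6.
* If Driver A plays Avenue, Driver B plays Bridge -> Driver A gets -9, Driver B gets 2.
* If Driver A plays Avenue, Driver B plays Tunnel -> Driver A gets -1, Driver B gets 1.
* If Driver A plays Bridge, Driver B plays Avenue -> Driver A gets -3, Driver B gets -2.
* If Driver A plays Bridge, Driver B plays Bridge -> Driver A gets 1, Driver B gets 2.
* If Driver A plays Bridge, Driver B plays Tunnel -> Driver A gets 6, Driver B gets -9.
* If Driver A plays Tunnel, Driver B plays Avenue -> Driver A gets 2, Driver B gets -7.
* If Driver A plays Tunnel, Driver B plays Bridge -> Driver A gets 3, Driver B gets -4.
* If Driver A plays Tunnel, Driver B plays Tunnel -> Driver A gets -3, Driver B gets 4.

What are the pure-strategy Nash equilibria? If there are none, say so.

(Highway, Avenue): Driver A can switch to Avenue (-8 → -1). Not NE.
(Highway, Bridge): Driver B can switch to Avenue (-8 → 8). Not NE.
(Highway, Tunnel): Driver A can switch to Bridge (4 → 6). Not NE.
(Avenue, Avenue): Driver A can switch to Tunnel (-1 → 2). Not NE.
(Avenue, Bridge): Driver A can switch to Highway (-9 → 5). Not NE.
(Avenue, Tunnel): Driver A can switch to Highway (-1 → 4). Not NE.
(Bridge, Avenue): Driver A can switch to Avenue (-3 → -1). Not NE.
(Bridge, Bridge): Driver A can switch to Highway (1 → 5). Not NE.
(Bridge, Tunnel): Driver B can switch to Avenue (-9 → -2). Not NE.
(Tunnel, Avenue): Driver B can switch to Bridge (-7 → -4). Not NE.
(The remaining 2 profiles each have a profitable deviation by the same check.)

There is no pure-strategy Nash equilibrium.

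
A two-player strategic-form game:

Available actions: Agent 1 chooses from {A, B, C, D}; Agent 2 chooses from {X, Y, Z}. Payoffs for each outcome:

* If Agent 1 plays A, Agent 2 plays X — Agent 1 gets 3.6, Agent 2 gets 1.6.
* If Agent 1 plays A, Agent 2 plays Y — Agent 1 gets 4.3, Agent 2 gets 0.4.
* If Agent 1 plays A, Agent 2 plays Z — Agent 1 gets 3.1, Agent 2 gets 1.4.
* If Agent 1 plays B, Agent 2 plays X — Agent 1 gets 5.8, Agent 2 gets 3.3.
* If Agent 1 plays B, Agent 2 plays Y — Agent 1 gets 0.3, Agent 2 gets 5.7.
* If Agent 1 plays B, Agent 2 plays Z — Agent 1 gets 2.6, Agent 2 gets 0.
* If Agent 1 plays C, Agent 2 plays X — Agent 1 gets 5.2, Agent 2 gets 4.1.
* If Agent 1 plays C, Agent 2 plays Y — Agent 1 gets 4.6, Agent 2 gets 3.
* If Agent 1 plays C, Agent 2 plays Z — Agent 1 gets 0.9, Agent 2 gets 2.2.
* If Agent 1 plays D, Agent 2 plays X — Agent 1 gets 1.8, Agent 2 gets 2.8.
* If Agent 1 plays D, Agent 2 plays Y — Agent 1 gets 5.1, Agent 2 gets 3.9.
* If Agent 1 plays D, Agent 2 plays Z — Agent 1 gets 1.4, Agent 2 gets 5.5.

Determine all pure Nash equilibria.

(A, X): Agent 1 can switch to B (3.6 → 5.8). Not NE.
(A, Y): Agent 1 can switch to C (4.3 → 4.6). Not NE.
(A, Z): Agent 2 can switch to X (1.4 → 1.6). Not NE.
(B, X): Agent 2 can switch to Y (3.3 → 5.7). Not NE.
(B, Y): Agent 1 can switch to A (0.3 → 4.3). Not NE.
(B, Z): Agent 1 can switch to A (2.6 → 3.1). Not NE.
(C, X): Agent 1 can switch to B (5.2 → 5.8). Not NE.
(C, Y): Agent 1 can switch to D (4.6 → 5.1). Not NE.
(C, Z): Agent 1 can switch to A (0.9 → 3.1). Not NE.
(D, X): Agent 1 can switch to A (1.8 → 3.6). Not NE.
(D, Y): Agent 2 can switch to Z (3.9 → 5.5). Not NE.
(D, Z): Agent 1 can switch to A (1.4 → 3.1). Not NE.

This game has no pure Nash equilibrium.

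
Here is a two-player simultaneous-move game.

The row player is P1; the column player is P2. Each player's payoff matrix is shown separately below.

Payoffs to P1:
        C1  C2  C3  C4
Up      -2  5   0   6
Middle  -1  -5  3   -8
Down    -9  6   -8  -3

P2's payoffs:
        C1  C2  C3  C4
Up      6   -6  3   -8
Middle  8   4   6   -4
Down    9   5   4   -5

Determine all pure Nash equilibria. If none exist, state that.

(Middle, C1)

(Up, C1): P1 can switch to Middle (-2 → -1). Not NE.
(Up, C2): P1 can switch to Down (5 → 6). Not NE.
(Up, C3): P1 can switch to Middle (0 → 3). Not NE.
(Up, C4): P2 can switch to C1 (-8 → 6). Not NE.
(Middle, C1): P1 gets -1, best alternative -2; P2 gets 8, best alternative 6. No profitable deviation — NE.
(Middle, C2): P1 can switch to Up (-5 → 5). Not NE.
(Middle, C3): P2 can switch to C1 (6 → 8). Not NE.
(Middle, C4): P1 can switch to Up (-8 → 6). Not NE.
(Down, C1): P1 can switch to Up (-9 → -2). Not NE.
(The remaining 3 profiles each have a profitable deviation by the same check.)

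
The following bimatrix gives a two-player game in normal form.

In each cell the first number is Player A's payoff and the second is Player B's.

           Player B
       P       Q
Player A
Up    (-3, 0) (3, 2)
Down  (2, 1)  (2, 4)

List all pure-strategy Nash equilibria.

(Up, P): Player A can switch to Down (-3 → 2). Not NE.
(Up, Q): Player A gets 3, best alternative 2; Player B gets 2, best alternative 0. No profitable deviation — NE.
(Down, P): Player B can switch to Q (1 → 4). Not NE.
(Down, Q): Player A can switch to Up (2 → 3). Not NE.

Pure NE: (Up, Q)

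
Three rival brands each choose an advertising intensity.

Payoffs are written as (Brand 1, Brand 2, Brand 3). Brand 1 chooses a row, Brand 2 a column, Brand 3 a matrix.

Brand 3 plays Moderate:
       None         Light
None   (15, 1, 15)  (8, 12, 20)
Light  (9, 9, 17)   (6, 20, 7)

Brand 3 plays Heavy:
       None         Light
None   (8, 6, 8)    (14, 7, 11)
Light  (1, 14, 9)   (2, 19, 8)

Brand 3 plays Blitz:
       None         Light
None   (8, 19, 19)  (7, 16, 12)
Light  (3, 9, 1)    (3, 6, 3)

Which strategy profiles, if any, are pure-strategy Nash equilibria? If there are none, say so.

Brand 1 against (None, Moderate): payoffs 15, 9 → best response None.
Brand 1 against (None, Heavy): payoffs 8, 1 → best response None.
Brand 1 against (None, Blitz): payoffs 8, 3 → best response None.
Brand 1 against (Light, Moderate): payoffs 8, 6 → best response None.
Brand 1 against (Light, Heavy): payoffs 14, 2 → best response None.
Brand 1 against (Light, Blitz): payoffs 7, 3 → best response None.
Brand 2 against (None, Moderate): payoffs 1, 12 → best response Light.
Brand 2 against (None, Heavy): payoffs 6, 7 → best response Light.
Brand 2 against (None, Blitz): payoffs 19, 16 → best response None.
Brand 2 against (Light, Moderate): payoffs 9, 20 → best response Light.
Brand 2 against (Light, Heavy): payoffs 14, 19 → best response Light.
Brand 2 against (Light, Blitz): payoffs 9, 6 → best response None.
Brand 3 against (None, None): payoffs 15, 8, 19 → best response Blitz.
Brand 3 against (None, Light): payoffs 20, 11, 12 → best response Moderate.
Brand 3 against (Light, None): payoffs 17, 9, 1 → best response Moderate.
Brand 3 against (Light, Light): payoffs 7, 8, 3 → best response Heavy.
Mutual best responses: (None, None, Blitz); (None, Light, Moderate).

Pure-strategy Nash equilibria: (None, None, Blitz); (None, Light, Moderate)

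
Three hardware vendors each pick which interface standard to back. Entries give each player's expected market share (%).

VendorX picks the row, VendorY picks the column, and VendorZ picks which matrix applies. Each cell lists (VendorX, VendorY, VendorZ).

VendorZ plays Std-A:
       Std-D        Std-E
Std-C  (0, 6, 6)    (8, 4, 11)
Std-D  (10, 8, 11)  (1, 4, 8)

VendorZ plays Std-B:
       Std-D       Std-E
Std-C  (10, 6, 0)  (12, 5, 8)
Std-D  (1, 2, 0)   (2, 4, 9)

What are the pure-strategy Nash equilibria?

For each player, find the best response to each opponent profile; mutual best responses are the pure NE.
VendorX against (Std-D, Std-A): payoffs 0, 10 → best response Std-D.
VendorX against (Std-D, Std-B): payoffs 10, 1 → best response Std-C.
VendorX against (Std-E, Std-A): payoffs 8, 1 → best response Std-C.
VendorX against (Std-E, Std-B): payoffs 12, 2 → best response Std-C.
VendorY against (Std-C, Std-A): payoffs 6, 4 → best response Std-D.
VendorY against (Std-C, Std-B): payoffs 6, 5 → best response Std-D.
VendorY against (Std-D, Std-A): payoffs 8, 4 → best response Std-D.
VendorY against (Std-D, Std-B): payoffs 2, 4 → best response Std-E.
VendorZ against (Std-C, Std-D): payoffs 6, 0 → best response Std-A.
VendorZ against (Std-C, Std-E): payoffs 11, 8 → best response Std-A.
VendorZ against (Std-D, Std-D): payoffs 11, 0 → best response Std-A.
VendorZ against (Std-D, Std-E): payoffs 8, 9 → best response Std-B.
Mutual best responses: (Std-D, Std-D, Std-A).

Pure NE: (Std-D, Std-D, Std-A)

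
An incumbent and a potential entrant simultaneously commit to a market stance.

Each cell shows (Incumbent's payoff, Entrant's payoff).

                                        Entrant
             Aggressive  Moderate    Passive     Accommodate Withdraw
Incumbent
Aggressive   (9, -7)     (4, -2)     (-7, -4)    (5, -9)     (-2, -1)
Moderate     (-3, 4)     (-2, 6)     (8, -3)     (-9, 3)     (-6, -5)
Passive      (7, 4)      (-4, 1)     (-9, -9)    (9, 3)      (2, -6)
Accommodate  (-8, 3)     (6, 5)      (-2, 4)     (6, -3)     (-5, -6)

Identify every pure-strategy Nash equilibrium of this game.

The unique pure-strategy Nash equilibrium is (Accommodate, Moderate).

Incumbent against Aggressive: payoffs 9, -3, 7, -8 → best response Aggressive.
Incumbent against Moderate: payoffs 4, -2, -4, 6 → best response Accommodate.
Incumbent against Passive: payoffs -7, 8, -9, -2 → best response Moderate.
Incumbent against Accommodate: payoffs 5, -9, 9, 6 → best response Passive.
Incumbent against Withdraw: payoffs -2, -6, 2, -5 → best response Passive.
Entrant against Aggressive: payoffs -7, -2, -4, -9, -1 → best response Withdraw.
Entrant against Moderate: payoffs 4, 6, -3, 3, -5 → best response Moderate.
Entrant against Passive: payoffs 4, 1, -9, 3, -6 → best response Aggressive.
Entrant against Accommodate: payoffs 3, 5, 4, -3, -6 → best response Moderate.
Mutual best responses: (Accommodate, Moderate).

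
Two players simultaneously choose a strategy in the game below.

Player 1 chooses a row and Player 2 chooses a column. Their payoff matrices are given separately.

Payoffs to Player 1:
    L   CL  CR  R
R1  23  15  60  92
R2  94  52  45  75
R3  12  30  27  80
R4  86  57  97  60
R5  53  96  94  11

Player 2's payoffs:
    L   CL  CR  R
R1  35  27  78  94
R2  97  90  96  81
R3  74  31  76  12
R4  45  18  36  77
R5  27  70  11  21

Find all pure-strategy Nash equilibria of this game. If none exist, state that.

(R1, L): Player 1 can switch to R2 (23 → 94). Not NE.
(R1, CL): Player 1 can switch to R2 (15 → 52). Not NE.
(R1, CR): Player 1 can switch to R4 (60 → 97). Not NE.
(R1, R): Player 1 gets 92, best alternative 80; Player 2 gets 94, best alternative 78. No profitable deviation — NE.
(R2, L): Player 1 gets 94, best alternative 86; Player 2 gets 97, best alternative 96. No profitable deviation — NE.
(R2, CL): Player 1 can switch to R4 (52 → 57). Not NE.
(R2, CR): Player 1 can switch to R1 (45 → 60). Not NE.
(R2, R): Player 1 can switch to R1 (75 → 92). Not NE.
(R3, L): Player 1 can switch to R1 (12 → 23). Not NE.
(R3, CL): Player 1 can switch to R2 (30 → 52). Not NE.
(R3, CR): Player 1 can switch to R1 (27 → 60). Not NE.
(R3, R): Player 1 can switch to R1 (80 → 92). Not NE.
(R5, CL): Player 1 gets 96, best alternative 57; Player 2 gets 70, best alternative 27. No profitable deviation — NE.
(The remaining 7 profiles each have a profitable deviation by the same check.)

The pure Nash equilibria are (R1, R); (R2, L); (R5, CL).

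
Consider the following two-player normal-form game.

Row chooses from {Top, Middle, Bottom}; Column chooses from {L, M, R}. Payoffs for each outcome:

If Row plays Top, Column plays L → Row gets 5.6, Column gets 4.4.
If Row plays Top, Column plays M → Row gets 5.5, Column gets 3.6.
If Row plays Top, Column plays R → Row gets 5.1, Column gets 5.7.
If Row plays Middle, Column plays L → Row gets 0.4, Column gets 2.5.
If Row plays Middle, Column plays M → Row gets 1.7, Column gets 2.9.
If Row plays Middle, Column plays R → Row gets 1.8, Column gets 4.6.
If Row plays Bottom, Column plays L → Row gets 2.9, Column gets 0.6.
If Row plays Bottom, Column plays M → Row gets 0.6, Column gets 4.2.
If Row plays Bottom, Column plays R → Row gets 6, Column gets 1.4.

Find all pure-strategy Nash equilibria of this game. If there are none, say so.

(Top, L): Column can switch to R (4.4 → 5.7). Not NE.
(Top, M): Column can switch to L (3.6 → 4.4). Not NE.
(Top, R): Row can switch to Bottom (5.1 → 6). Not NE.
(Middle, L): Row can switch to Top (0.4 → 5.6). Not NE.
(Middle, M): Row can switch to Top (1.7 → 5.5). Not NE.
(Middle, R): Row can switch to Top (1.8 → 5.1). Not NE.
(Bottom, L): Row can switch to Top (2.9 → 5.6). Not NE.
(Bottom, M): Row can switch to Top (0.6 → 5.5). Not NE.
(Bottom, R): Column can switch to M (1.4 → 4.2). Not NE.

This game has no pure Nash equilibrium.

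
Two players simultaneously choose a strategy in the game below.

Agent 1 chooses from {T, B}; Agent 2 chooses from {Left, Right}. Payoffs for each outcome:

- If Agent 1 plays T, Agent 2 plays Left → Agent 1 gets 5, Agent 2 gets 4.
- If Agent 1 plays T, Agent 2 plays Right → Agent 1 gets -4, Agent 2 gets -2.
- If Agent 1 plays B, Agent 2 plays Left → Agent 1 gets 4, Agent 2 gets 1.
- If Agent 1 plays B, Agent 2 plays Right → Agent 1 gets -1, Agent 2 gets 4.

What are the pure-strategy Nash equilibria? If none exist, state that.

(T, Left), (B, Right)

(T, Left): Agent 1 gets 5, best alternative 4; Agent 2 gets 4, best alternative -2. No profitable deviation — NE.
(T, Right): Agent 1 can switch to B (-4 → -1). Not NE.
(B, Left): Agent 1 can switch to T (4 → 5). Not NE.
(B, Right): Agent 1 gets -1, best alternative -4; Agent 2 gets 4, best alternative 1. No profitable deviation — NE.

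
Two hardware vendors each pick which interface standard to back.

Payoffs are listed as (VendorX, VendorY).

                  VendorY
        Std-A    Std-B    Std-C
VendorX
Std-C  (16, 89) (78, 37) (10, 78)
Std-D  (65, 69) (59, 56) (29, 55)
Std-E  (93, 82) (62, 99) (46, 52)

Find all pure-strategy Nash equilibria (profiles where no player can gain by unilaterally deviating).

(Std-C, Std-A): VendorX can switch to Std-D (16 → 65). Not NE.
(Std-C, Std-B): VendorY can switch to Std-A (37 → 89). Not NE.
(Std-C, Std-C): VendorX can switch to Std-D (10 → 29). Not NE.
(Std-D, Std-A): VendorX can switch to Std-E (65 → 93). Not NE.
(Std-D, Std-B): VendorX can switch to Std-C (59 → 78). Not NE.
(Std-D, Std-C): VendorX can switch to Std-E (29 → 46). Not NE.
(Std-E, Std-A): VendorY can switch to Std-B (82 → 99). Not NE.
(Std-E, Std-B): VendorX can switch to Std-C (62 → 78). Not NE.
(Std-E, Std-C): VendorY can switch to Std-A (52 → 82). Not NE.

No pure-strategy Nash equilibrium.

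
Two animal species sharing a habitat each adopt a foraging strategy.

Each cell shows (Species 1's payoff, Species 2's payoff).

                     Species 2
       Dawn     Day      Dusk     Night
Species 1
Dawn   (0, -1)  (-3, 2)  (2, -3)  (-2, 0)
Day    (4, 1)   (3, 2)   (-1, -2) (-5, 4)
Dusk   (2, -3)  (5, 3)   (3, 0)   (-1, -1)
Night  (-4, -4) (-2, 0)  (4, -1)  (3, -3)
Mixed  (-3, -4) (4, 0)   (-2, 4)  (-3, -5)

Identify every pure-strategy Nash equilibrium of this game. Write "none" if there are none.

(Dawn, Dawn): Species 1 can switch to Day (0 → 4). Not NE.
(Dawn, Day): Species 1 can switch to Day (-3 → 3). Not NE.
(Dawn, Dusk): Species 1 can switch to Dusk (2 → 3). Not NE.
(Dawn, Night): Species 1 can switch to Dusk (-2 → -1). Not NE.
(Day, Dawn): Species 2 can switch to Day (1 → 2). Not NE.
(Day, Day): Species 1 can switch to Dusk (3 → 5). Not NE.
(Dusk, Day): Species 1 gets 5, best alternative 4; Species 2 gets 3, best alternative 0. No profitable deviation — NE.
(The remaining 13 profiles each have a profitable deviation by the same check.)

The unique pure-strategy Nash equilibrium is (Dusk, Day).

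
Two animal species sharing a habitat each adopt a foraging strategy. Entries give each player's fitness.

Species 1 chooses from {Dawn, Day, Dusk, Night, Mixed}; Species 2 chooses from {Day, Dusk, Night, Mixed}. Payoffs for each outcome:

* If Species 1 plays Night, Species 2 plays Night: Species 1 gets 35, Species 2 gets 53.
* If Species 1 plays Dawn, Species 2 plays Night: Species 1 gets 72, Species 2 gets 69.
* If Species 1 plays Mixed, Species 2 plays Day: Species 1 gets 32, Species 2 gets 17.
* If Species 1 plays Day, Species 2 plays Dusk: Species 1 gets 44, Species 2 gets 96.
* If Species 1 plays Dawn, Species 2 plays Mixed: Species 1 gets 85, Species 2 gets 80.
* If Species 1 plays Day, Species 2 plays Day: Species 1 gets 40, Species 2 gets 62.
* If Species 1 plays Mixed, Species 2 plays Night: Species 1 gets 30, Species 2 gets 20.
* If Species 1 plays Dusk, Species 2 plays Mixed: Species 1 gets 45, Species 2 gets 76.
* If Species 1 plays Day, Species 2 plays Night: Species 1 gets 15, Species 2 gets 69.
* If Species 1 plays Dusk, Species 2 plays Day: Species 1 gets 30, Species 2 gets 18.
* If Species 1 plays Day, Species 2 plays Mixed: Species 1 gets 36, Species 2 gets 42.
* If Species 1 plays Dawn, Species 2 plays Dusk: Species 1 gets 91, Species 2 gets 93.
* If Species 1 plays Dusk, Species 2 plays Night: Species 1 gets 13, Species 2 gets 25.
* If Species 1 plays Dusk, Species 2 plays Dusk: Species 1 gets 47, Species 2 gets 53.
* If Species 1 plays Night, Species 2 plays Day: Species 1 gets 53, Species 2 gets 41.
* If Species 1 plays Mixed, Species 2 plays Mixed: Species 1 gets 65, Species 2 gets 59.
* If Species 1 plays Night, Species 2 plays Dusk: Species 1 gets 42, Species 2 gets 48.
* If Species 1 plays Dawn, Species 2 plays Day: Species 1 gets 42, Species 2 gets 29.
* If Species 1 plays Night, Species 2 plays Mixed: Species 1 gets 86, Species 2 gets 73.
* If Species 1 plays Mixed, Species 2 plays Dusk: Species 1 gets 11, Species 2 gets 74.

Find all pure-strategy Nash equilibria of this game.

Species 1 against Day: payoffs 42, 40, 30, 53, 32 → best response Night.
Species 1 against Dusk: payoffs 91, 44, 47, 42, 11 → best response Dawn.
Species 1 against Night: payoffs 72, 15, 13, 35, 30 → best response Dawn.
Species 1 against Mixed: payoffs 85, 36, 45, 86, 65 → best response Night.
Species 2 against Dawn: payoffs 29, 93, 69, 80 → best response Dusk.
Species 2 against Day: payoffs 62, 96, 69, 42 → best response Dusk.
Species 2 against Dusk: payoffs 18, 53, 25, 76 → best response Mixed.
Species 2 against Night: payoffs 41, 48, 53, 73 → best response Mixed.
Species 2 against Mixed: payoffs 17, 74, 20, 59 → best response Dusk.
Mutual best responses: (Dawn, Dusk); (Night, Mixed).

Pure-strategy Nash equilibria: (Dawn, Dusk), (Night, Mixed)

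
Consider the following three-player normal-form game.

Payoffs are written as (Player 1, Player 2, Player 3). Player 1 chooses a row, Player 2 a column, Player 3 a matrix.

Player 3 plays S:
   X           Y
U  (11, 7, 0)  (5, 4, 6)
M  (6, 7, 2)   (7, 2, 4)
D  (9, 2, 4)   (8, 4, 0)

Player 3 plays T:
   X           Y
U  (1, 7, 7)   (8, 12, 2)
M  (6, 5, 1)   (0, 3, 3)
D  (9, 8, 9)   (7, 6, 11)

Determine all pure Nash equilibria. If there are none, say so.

Pure NE: (D, X, T)

Player 1 against (X, S): payoffs 11, 6, 9 → best response U.
Player 1 against (X, T): payoffs 1, 6, 9 → best response D.
Player 1 against (Y, S): payoffs 5, 7, 8 → best response D.
Player 1 against (Y, T): payoffs 8, 0, 7 → best response U.
Player 2 against (U, S): payoffs 7, 4 → best response X.
Player 2 against (U, T): payoffs 7, 12 → best response Y.
Player 2 against (M, S): payoffs 7, 2 → best response X.
Player 2 against (M, T): payoffs 5, 3 → best response X.
Player 2 against (D, S): payoffs 2, 4 → best response Y.
Player 2 against (D, T): payoffs 8, 6 → best response X.
Player 3 against (U, X): payoffs 0, 7 → best response T.
Player 3 against (U, Y): payoffs 6, 2 → best response S.
Player 3 against (M, X): payoffs 2, 1 → best response S.
Player 3 against (M, Y): payoffs 4, 3 → best response S.
Player 3 against (D, X): payoffs 4, 9 → best response T.
Player 3 against (D, Y): payoffs 0, 11 → best response T.
Mutual best responses: (D, X, T).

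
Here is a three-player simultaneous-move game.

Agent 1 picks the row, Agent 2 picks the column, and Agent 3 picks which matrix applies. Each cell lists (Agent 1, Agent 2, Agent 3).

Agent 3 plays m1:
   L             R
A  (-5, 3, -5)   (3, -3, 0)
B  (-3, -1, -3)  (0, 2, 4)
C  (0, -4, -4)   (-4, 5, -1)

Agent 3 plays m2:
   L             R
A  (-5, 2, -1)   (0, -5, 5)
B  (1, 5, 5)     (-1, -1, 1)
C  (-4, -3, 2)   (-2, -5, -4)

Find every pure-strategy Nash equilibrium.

(A, L, m1): Agent 1 can switch to B (-5 → -3). Not NE.
(A, L, m2): Agent 1 can switch to B (-5 → 1). Not NE.
(A, R, m1): Agent 2 can switch to L (-3 → 3). Not NE.
(A, R, m2): Agent 2 can switch to L (-5 → 2). Not NE.
(B, L, m1): Agent 1 can switch to C (-3 → 0). Not NE.
(B, L, m2): Agent 1 gets 1, best alternative -4; Agent 2 gets 5, best alternative -1; Agent 3 gets 5, best alternative -3. No profitable deviation — NE.
(B, R, m1): Agent 1 can switch to A (0 → 3). Not NE.
(B, R, m2): Agent 1 can switch to A (-1 → 0). Not NE.
(C, L, m1): Agent 2 can switch to R (-4 → 5). Not NE.
(The remaining 3 profiles each have a profitable deviation by the same check.)

Pure NE: (B, L, m2)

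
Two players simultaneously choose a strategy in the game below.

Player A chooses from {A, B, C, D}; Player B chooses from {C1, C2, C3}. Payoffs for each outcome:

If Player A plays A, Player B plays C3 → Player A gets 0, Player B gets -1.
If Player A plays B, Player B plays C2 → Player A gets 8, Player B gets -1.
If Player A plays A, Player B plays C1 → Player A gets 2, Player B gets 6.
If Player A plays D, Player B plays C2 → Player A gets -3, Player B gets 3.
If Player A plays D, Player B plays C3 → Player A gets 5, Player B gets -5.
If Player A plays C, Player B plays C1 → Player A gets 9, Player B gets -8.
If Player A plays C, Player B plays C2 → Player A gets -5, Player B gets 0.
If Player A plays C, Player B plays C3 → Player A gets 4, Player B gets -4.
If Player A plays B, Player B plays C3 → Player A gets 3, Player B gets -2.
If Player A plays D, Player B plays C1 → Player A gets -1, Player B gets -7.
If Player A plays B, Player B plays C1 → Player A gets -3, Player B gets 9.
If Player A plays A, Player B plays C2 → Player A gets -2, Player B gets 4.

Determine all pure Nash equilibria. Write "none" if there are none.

For each player, find the best response to each opponent profile; mutual best responses are the pure NE.
Player A against C1: payoffs 2, -3, 9, -1 → best response C.
Player A against C2: payoffs -2, 8, -5, -3 → best response B.
Player A against C3: payoffs 0, 3, 4, 5 → best response D.
Player B against A: payoffs 6, 4, -1 → best response C1.
Player B against B: payoffs 9, -1, -2 → best response C1.
Player B against C: payoffs -8, 0, -4 → best response C2.
Player B against D: payoffs -7, 3, -5 → best response C2.
No profile is a mutual best response for all players.

No pure-strategy Nash equilibrium.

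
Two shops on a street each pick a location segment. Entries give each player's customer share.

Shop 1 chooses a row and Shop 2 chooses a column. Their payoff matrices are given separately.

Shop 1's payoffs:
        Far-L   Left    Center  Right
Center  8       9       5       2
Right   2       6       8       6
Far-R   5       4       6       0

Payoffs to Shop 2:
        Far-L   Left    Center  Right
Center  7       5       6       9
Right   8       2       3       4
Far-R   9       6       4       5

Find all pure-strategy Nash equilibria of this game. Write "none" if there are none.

(Center, Far-L): Shop 2 can switch to Right (7 → 9). Not NE.
(Center, Left): Shop 2 can switch to Far-L (5 → 7). Not NE.
(Center, Center): Shop 1 can switch to Right (5 → 8). Not NE.
(Center, Right): Shop 1 can switch to Right (2 → 6). Not NE.
(Right, Far-L): Shop 1 can switch to Center (2 → 8). Not NE.
(Right, Left): Shop 1 can switch to Center (6 → 9). Not NE.
(The remaining 6 profiles each have a profitable deviation by the same check.)

There is no pure-strategy Nash equilibrium.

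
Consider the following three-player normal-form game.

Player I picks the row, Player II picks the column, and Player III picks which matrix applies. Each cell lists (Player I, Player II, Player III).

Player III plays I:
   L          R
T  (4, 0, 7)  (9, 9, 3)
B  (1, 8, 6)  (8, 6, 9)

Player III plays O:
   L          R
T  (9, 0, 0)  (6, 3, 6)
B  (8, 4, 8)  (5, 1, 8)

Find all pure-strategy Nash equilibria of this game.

(T, R, O)

For each strategy profile, look for a profitable unilateral deviation.
(T, L, I): Player II can switch to R (0 → 9). Not NE.
(T, L, O): Player II can switch to R (0 → 3). Not NE.
(T, R, I): Player III can switch to O (3 → 6). Not NE.
(T, R, O): Player I gets 6, best alternative 5; Player II gets 3, best alternative 0; Player III gets 6, best alternative 3. No profitable deviation — NE.
(B, L, I): Player I can switch to T (1 → 4). Not NE.
(B, L, O): Player I can switch to T (8 → 9). Not NE.
(B, R, I): Player I can switch to T (8 → 9). Not NE.
(B, R, O): Player I can switch to T (5 → 6). Not NE.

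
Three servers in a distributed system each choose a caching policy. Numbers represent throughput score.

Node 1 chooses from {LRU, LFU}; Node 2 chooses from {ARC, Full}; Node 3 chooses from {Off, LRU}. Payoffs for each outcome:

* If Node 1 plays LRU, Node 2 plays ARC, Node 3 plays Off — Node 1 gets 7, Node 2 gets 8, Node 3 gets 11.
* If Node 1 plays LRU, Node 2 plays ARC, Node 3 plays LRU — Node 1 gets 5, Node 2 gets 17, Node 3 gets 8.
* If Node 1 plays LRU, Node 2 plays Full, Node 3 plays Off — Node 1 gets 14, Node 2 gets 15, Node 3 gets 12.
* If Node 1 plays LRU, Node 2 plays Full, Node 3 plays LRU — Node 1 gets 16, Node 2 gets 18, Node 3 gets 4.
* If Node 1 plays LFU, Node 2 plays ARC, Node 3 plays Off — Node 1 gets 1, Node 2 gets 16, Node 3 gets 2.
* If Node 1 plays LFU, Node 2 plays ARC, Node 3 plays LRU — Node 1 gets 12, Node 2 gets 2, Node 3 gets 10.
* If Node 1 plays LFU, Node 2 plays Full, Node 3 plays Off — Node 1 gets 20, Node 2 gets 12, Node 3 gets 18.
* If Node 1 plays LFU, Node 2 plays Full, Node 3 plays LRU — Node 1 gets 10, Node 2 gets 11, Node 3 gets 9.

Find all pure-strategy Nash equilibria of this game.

For each player, find the best response to each opponent profile; mutual best responses are the pure NE.
Node 1 against (ARC, Off): payoffs 7, 1 → best response LRU.
Node 1 against (ARC, LRU): payoffs 5, 12 → best response LFU.
Node 1 against (Full, Off): payoffs 14, 20 → best response LFU.
Node 1 against (Full, LRU): payoffs 16, 10 → best response LRU.
Node 2 against (LRU, Off): payoffs 8, 15 → best response Full.
Node 2 against (LRU, LRU): payoffs 17, 18 → best response Full.
Node 2 against (LFU, Off): payoffs 16, 12 → best response ARC.
Node 2 against (LFU, LRU): payoffs 2, 11 → best response Full.
Node 3 against (LRU, ARC): payoffs 11, 8 → best response Off.
Node 3 against (LRU, Full): payoffs 12, 4 → best response Off.
Node 3 against (LFU, ARC): payoffs 2, 10 → best response LRU.
Node 3 against (LFU, Full): payoffs 18, 9 → best response Off.
No profile is a mutual best response for all players.

This game has no pure Nash equilibrium.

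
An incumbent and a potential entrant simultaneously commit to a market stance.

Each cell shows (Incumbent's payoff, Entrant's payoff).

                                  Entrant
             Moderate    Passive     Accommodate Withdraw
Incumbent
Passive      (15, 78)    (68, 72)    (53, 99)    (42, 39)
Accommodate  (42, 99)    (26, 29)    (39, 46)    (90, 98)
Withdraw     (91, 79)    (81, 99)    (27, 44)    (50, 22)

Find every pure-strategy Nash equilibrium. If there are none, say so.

Pure-strategy Nash equilibria: (Passive, Accommodate); (Withdraw, Passive)

(Passive, Moderate): Incumbent can switch to Accommodate (15 → 42). Not NE.
(Passive, Passive): Incumbent can switch to Withdraw (68 → 81). Not NE.
(Passive, Accommodate): Incumbent gets 53, best alternative 39; Entrant gets 99, best alternative 78. No profitable deviation — NE.
(Passive, Withdraw): Incumbent can switch to Accommodate (42 → 90). Not NE.
(Accommodate, Moderate): Incumbent can switch to Withdraw (42 → 91). Not NE.
(Accommodate, Passive): Incumbent can switch to Passive (26 → 68). Not NE.
(Accommodate, Accommodate): Incumbent can switch to Passive (39 → 53). Not NE.
(Accommodate, Withdraw): Entrant can switch to Moderate (98 → 99). Not NE.
(Withdraw, Moderate): Entrant can switch to Passive (79 → 99). Not NE.
(Withdraw, Passive): Incumbent gets 81, best alternative 68; Entrant gets 99, best alternative 79. No profitable deviation — NE.
(The remaining 2 profiles each have a profitable deviation by the same check.)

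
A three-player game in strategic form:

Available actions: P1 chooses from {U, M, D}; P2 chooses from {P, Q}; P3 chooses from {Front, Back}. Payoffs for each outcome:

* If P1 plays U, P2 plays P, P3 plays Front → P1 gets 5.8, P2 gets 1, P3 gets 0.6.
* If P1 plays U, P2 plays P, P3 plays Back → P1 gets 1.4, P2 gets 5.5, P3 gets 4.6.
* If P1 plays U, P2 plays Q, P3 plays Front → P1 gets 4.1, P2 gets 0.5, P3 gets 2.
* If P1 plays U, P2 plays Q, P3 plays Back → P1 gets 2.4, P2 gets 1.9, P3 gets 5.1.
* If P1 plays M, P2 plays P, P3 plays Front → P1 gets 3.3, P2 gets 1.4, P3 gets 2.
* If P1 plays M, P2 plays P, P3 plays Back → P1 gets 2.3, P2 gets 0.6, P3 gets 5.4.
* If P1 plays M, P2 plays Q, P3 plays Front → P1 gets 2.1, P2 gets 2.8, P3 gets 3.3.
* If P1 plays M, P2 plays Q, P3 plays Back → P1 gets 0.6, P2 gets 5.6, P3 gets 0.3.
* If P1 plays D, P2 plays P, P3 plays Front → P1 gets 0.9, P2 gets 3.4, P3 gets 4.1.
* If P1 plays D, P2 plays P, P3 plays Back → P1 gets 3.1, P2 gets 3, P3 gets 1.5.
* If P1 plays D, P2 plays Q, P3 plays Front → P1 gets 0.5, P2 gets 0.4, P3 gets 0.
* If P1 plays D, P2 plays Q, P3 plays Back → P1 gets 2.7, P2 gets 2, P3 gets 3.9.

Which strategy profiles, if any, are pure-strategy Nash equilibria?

(U, P, Front): P3 can switch to Back (0.6 → 4.6). Not NE.
(U, P, Back): P1 can switch to M (1.4 → 2.3). Not NE.
(U, Q, Front): P2 can switch to P (0.5 → 1). Not NE.
(U, Q, Back): P1 can switch to D (2.4 → 2.7). Not NE.
(M, P, Front): P1 can switch to U (3.3 → 5.8). Not NE.
(M, P, Back): P1 can switch to D (2.3 → 3.1). Not NE.
(M, Q, Front): P1 can switch to U (2.1 → 4.1). Not NE.
(M, Q, Back): P1 can switch to U (0.6 → 2.4). Not NE.
(The remaining 4 profiles each have a profitable deviation by the same check.)

There is no pure-strategy Nash equilibrium.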